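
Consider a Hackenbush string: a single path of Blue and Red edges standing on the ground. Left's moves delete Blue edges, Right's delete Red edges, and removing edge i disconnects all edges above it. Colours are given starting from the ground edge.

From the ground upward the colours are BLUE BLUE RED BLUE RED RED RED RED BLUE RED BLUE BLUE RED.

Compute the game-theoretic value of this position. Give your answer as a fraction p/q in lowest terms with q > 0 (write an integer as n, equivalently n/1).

v_1 [B]  L=[0]  R=[(no moves)]  gives 1
v_2 [BB]  L=[0, 1]  R=[(no moves)]  gives 2
v_3 [BBR]  L=[0, 1]  R=[2]  gives 3/2
v_4 [BBRB]  L=[0, 1, 3/2]  R=[2]  gives 7/4
v_5 [BBRBR]  L=[0, 1, 3/2]  R=[7/4, 2]  gives 13/8
v_6 [BBRBRR]  L=[0, 1, 3/2]  R=[13/8, 7/4, 2]  gives 25/16
v_7 [BBRBRRR]  L=[0, 1, 3/2]  R=[25/16, 13/8, 7/4, 2]  gives 49/32
v_8 [BBRBRRRR]  L=[0, 1, 3/2]  R=[49/32, 25/16, 13/8, 7/4, 2]  gives 97/64
v_9 [BBRBRRRRB]  L=[0, 1, 3/2, 97/64]  R=[49/32, 25/16, 13/8, 7/4, 2]  gives 195/128
v_10 [BBRBRRRRBR]  L=[0, 1, 3/2, 97/64]  R=[195/128, 49/32, 25/16, 13/8, 7/4, 2]  gives 389/256
v_11 [BBRBRRRRBRB]  L=[0, 1, 3/2, 97/64, 389/256]  R=[195/128, 49/32, 25/16, 13/8, 7/4, 2]  gives 779/512
v_12 [BBRBRRRRBRBB]  L=[0, 1, 3/2, 97/64, 389/256, 779/512]  R=[195/128, 49/32, 25/16, 13/8, 7/4, 2]  gives 1559/1024
v_13 [BBRBRRRRBRBBR]  L=[0, 1, 3/2, 97/64, 389/256, 779/512]  R=[1559/1024, 195/128, 49/32, 25/16, 13/8, 7/4, 2]  gives 3117/2048

3117/2048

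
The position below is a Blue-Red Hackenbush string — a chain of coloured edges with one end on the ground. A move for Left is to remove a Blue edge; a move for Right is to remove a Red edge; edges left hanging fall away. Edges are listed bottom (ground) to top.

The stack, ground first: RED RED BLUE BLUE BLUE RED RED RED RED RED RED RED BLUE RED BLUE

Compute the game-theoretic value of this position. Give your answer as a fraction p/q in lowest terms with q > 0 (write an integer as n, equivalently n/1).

Recurse on prefixes of the 15-edge string RED RED BLUE BLUE BLUE RED RED RED RED RED RED RED BLUE RED BLUE:
val_1 [R]  L=[—]  R=[0]  so -1
val_2 [RR]  L=[—]  R=[-1,0]  so -2
val_3 [RRB]  L=[-2]  R=[-1,0]  so -3/2
val_4 [RRBB]  L=[-2,-3/2]  R=[-1,0]  so -5/4
val_5 [RRBBB]  L=[-2,-3/2,-5/4]  R=[-1,0]  so -9/8
val_6 [RRBBBR]  L=[-2,-3/2,-5/4]  R=[-9/8,-1,0]  so -19/16
val_7 [RRBBBRR]  L=[-2,-3/2,-5/4]  R=[-19/16,-9/8,-1,0]  so -39/32
val_8 [RRBBBRRR]  L=[-2,-3/2,-5/4]  R=[-39/32,-19/16,-9/8,-1,0]  so -79/64
val_9 [RRBBBRRRR]  L=[-2,-3/2,-5/4]  R=[-79/64,-39/32,-19/16,-9/8,-1,0]  so -159/128
val_10 [RRBBBRRRRR]  L=[-2,-3/2,-5/4]  R=[-159/128,-79/64,-39/32,-19/16,-9/8,-1,0]  so -319/256
val_11 [RRBBBRRRRRR]  L=[-2,-3/2,-5/4]  R=[-319/256,-159/128,-79/64,-39/32,-19/16,-9/8,-1,0]  so -639/512
val_12 [RRBBBRRRRRRR]  L=[-2,-3/2,-5/4]  R=[-639/512,-319/256,-159/128,-79/64,-39/32,-19/16,-9/8,-1,0]  so -1279/1024
val_13 [RRBBBRRRRRRRB]  L=[-2,-3/2,-5/4,-1279/1024]  R=[-639/512,-319/256,-159/128,-79/64,-39/32,-19/16,-9/8,-1,0]  so -2557/2048
val_14 [RRBBBRRRRRRRBR]  L=[-2,-3/2,-5/4,-1279/1024]  R=[-2557/2048,-639/512,-319/256,-159/128,-79/64,-39/32,-19/16,-9/8,-1,0]  so -5115/4096
val_15 [RRBBBRRRRRRRBRB]  L=[-2,-3/2,-5/4,-1279/1024,-5115/4096]  R=[-2557/2048,-639/512,-319/256,-159/128,-79/64,-39/32,-19/16,-9/8,-1,0]  so -10229/8192

-10229/8192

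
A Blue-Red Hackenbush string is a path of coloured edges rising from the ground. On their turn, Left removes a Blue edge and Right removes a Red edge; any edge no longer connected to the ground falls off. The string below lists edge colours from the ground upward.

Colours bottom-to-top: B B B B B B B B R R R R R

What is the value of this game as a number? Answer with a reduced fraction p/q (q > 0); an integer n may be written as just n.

225/32

v(B) = { 0 | (no moves) } = 1
v(BB) = { 0; 1 | (no moves) } = 2
v(BBB) = { 0; 1; 2 | (no moves) } = 3
v(BBBB) = { 0; 1; 2; 3 | (no moves) } = 4
v(BBBBB) = { 0; 1; 2; 3; 4 | (no moves) } = 5
v(BBBBBB) = { 0; 1; 2; 3; 4; 5 | (no moves) } = 6
v(BBBBBBB) = { 0; 1; 2; 3; 4; 5; 6 | (no moves) } = 7
v(BBBBBBBB) = { 0; 1; 2; 3; 4; 5; 6; 7 | (no moves) } = 8
v(BBBBBBBBR) = { 0; 1; 2; 3; 4; 5; 6; 7 | 8 } = 15/2
v(BBBBBBBBRR) = { 0; 1; 2; 3; 4; 5; 6; 7 | 15/2; 8 } = 29/4
v(BBBBBBBBRRR) = { 0; 1; 2; 3; 4; 5; 6; 7 | 29/4; 15/2; 8 } = 57/8
v(BBBBBBBBRRRR) = { 0; 1; 2; 3; 4; 5; 6; 7 | 57/8; 29/4; 15/2; 8 } = 113/16
v(BBBBBBBBRRRRR) = { 0; 1; 2; 3; 4; 5; 6; 7 | 113/16; 57/8; 29/4; 15/2; 8 } = 225/32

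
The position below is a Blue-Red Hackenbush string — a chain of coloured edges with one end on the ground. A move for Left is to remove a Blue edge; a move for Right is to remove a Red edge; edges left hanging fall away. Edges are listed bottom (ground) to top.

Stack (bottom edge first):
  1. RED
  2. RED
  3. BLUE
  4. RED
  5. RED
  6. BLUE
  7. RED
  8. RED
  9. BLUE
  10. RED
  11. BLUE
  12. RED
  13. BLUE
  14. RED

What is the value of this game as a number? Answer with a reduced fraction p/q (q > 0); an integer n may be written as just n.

-7595/4096

g(R) = { — | 0 } → -1
g(RR) = { — | -1; 0 } → -2
g(RRB) = { -2 | -1; 0 } → -3/2
g(RRBR) = { -2 | -3/2; -1; 0 } → -7/4
g(RRBRR) = { -2 | -7/4; -3/2; -1; 0 } → -15/8
g(RRBRRB) = { -2; -15/8 | -7/4; -3/2; -1; 0 } → -29/16
g(RRBRRBR) = { -2; -15/8 | -29/16; -7/4; -3/2; -1; 0 } → -59/32
g(RRBRRBRR) = { -2; -15/8 | -59/32; -29/16; -7/4; -3/2; -1; 0 } → -119/64
g(RRBRRBRRB) = { -2; -15/8; -119/64 | -59/32; -29/16; -7/4; -3/2; -1; 0 } → -237/128
g(RRBRRBRRBR) = { -2; -15/8; -119/64 | -237/128; -59/32; -29/16; -7/4; -3/2; -1; 0 } → -475/256
g(RRBRRBRRBRB) = { -2; -15/8; -119/64; -475/256 | -237/128; -59/32; -29/16; -7/4; -3/2; -1; 0 } → -949/512
g(RRBRRBRRBRBR) = { -2; -15/8; -119/64; -475/256 | -949/512; -237/128; -59/32; -29/16; -7/4; -3/2; -1; 0 } → -1899/1024
g(RRBRRBRRBRBRB) = { -2; -15/8; -119/64; -475/256; -1899/1024 | -949/512; -237/128; -59/32; -29/16; -7/4; -3/2; -1; 0 } → -3797/2048
g(RRBRRBRRBRBRBR) = { -2; -15/8; -119/64; -475/256; -1899/1024 | -3797/2048; -949/512; -237/128; -59/32; -29/16; -7/4; -3/2; -1; 0 } → -7595/4096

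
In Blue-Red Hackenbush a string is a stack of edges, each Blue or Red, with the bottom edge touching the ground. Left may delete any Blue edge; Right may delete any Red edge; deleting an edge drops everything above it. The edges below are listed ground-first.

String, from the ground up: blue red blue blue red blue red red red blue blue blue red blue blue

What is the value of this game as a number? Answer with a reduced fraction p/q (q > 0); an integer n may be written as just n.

13431/16384

val_1 [b]  L=[0]  R=[∅]  -> 1
val_2 [br]  L=[0]  R=[1]  -> 1/2
val_3 [brb]  L=[0 1/2]  R=[1]  -> 3/4
val_4 [brbb]  L=[0 1/2 3/4]  R=[1]  -> 7/8
val_5 [brbbr]  L=[0 1/2 3/4]  R=[7/8 1]  -> 13/16
val_6 [brbbrb]  L=[0 1/2 3/4 13/16]  R=[7/8 1]  -> 27/32
val_7 [brbbrbr]  L=[0 1/2 3/4 13/16]  R=[27/32 7/8 1]  -> 53/64
val_8 [brbbrbrr]  L=[0 1/2 3/4 13/16]  R=[53/64 27/32 7/8 1]  -> 105/128
val_9 [brbbrbrrr]  L=[0 1/2 3/4 13/16]  R=[105/128 53/64 27/32 7/8 1]  -> 209/256
val_10 [brbbrbrrrb]  L=[0 1/2 3/4 13/16 209/256]  R=[105/128 53/64 27/32 7/8 1]  -> 419/512
val_11 [brbbrbrrrbb]  L=[0 1/2 3/4 13/16 209/256 419/512]  R=[105/128 53/64 27/32 7/8 1]  -> 839/1024
val_12 [brbbrbrrrbbb]  L=[0 1/2 3/4 13/16 209/256 419/512 839/1024]  R=[105/128 53/64 27/32 7/8 1]  -> 1679/2048
val_13 [brbbrbrrrbbbr]  L=[0 1/2 3/4 13/16 209/256 419/512 839/1024]  R=[1679/2048 105/128 53/64 27/32 7/8 1]  -> 3357/4096
val_14 [brbbrbrrrbbbrb]  L=[0 1/2 3/4 13/16 209/256 419/512 839/1024 3357/4096]  R=[1679/2048 105/128 53/64 27/32 7/8 1]  -> 6715/8192
val_15 [brbbrbrrrbbbrbb]  L=[0 1/2 3/4 13/16 209/256 419/512 839/1024 3357/4096 6715/8192]  R=[1679/2048 105/128 53/64 27/32 7/8 1]  -> 13431/16384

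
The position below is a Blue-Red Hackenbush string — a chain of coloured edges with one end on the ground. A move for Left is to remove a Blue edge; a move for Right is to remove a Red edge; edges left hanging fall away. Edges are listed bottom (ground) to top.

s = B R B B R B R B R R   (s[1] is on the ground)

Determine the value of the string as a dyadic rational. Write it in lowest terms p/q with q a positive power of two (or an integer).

425/512

Recurse on prefixes of the 10-edge string B R B B R B R B R R:
value(B) = { 0 | (no moves) } so 1
value(BR) = { 0 | 1 } so 1/2
value(BRB) = { 0 1/2 | 1 } so 3/4
value(BRBB) = { 0 1/2 3/4 | 1 } so 7/8
value(BRBBR) = { 0 1/2 3/4 | 7/8 1 } so 13/16
value(BRBBRB) = { 0 1/2 3/4 13/16 | 7/8 1 } so 27/32
value(BRBBRBR) = { 0 1/2 3/4 13/16 | 27/32 7/8 1 } so 53/64
value(BRBBRBRB) = { 0 1/2 3/4 13/16 53/64 | 27/32 7/8 1 } so 107/128
value(BRBBRBRBR) = { 0 1/2 3/4 13/16 53/64 | 107/128 27/32 7/8 1 } so 213/256
value(BRBBRBRBRR) = { 0 1/2 3/4 13/16 53/64 | 213/256 107/128 27/32 7/8 1 } so 425/512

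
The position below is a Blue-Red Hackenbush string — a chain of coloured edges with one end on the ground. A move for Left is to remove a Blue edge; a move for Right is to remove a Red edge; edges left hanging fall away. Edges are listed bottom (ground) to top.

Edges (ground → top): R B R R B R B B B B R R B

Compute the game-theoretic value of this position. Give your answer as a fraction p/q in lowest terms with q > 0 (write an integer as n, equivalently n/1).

Prefix values for R B R R B R B B B B R R B via {L|R} + simplicity:
step 1: add R to get R; options L={ (no moves) } R={ 0 } gives -1
step 2: add B to get RB; options L={ -1 } R={ 0 } gives -1/2
step 3: add R to get RBR; options L={ -1 } R={ -1/2 0 } gives -3/4
step 4: add R to get RBRR; options L={ -1 } R={ -3/4 -1/2 0 } gives -7/8
step 5: add B to get RBRRB; options L={ -1 -7/8 } R={ -3/4 -1/2 0 } gives -13/16
step 6: add R to get RBRRBR; options L={ -1 -7/8 } R={ -13/16 -3/4 -1/2 0 } gives -27/32
step 7: add B to get RBRRBRB; options L={ -1 -7/8 -27/32 } R={ -13/16 -3/4 -1/2 0 } gives -53/64
step 8: add B to get RBRRBRBB; options L={ -1 -7/8 -27/32 -53/64 } R={ -13/16 -3/4 -1/2 0 } gives -105/128
step 9: add B to get RBRRBRBBB; options L={ -1 -7/8 -27/32 -53/64 -105/128 } R={ -13/16 -3/4 -1/2 0 } gives -209/256
step 10: add B to get RBRRBRBBBB; options L={ -1 -7/8 -27/32 -53/64 -105/128 -209/256 } R={ -13/16 -3/4 -1/2 0 } gives -417/512
step 11: add R to get RBRRBRBBBBR; options L={ -1 -7/8 -27/32 -53/64 -105/128 -209/256 } R={ -417/512 -13/16 -3/4 -1/2 0 } gives -835/1024
step 12: add R to get RBRRBRBBBBRR; options L={ -1 -7/8 -27/32 -53/64 -105/128 -209/256 } R={ -835/1024 -417/512 -13/16 -3/4 -1/2 0 } gives -1671/2048
step 13: add B to get RBRRBRBBBBRRB; options L={ -1 -7/8 -27/32 -53/64 -105/128 -209/256 -1671/2048 } R={ -835/1024 -417/512 -13/16 -3/4 -1/2 0 } gives -3341/4096

-3341/4096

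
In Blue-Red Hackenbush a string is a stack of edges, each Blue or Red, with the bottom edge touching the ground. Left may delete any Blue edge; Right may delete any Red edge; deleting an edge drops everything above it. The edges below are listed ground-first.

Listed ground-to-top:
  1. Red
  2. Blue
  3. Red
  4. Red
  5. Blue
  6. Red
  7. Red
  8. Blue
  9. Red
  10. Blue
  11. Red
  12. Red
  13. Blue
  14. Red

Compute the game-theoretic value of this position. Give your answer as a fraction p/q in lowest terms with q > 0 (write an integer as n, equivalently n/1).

-7003/8192

Prefix values for Red Blue Red Red Blue Red Red Blue Red Blue Red Red Blue Red via {L|R} + simplicity:
val(R) = { ∅ | 0 } so -1
val(RB) = { -1 | 0 } so -1/2
val(RBR) = { -1 | -1/2,0 } so -3/4
val(RBRR) = { -1 | -3/4,-1/2,0 } so -7/8
val(RBRRB) = { -1,-7/8 | -3/4,-1/2,0 } so -13/16
val(RBRRBR) = { -1,-7/8 | -13/16,-3/4,-1/2,0 } so -27/32
val(RBRRBRR) = { -1,-7/8 | -27/32,-13/16,-3/4,-1/2,0 } so -55/64
val(RBRRBRRB) = { -1,-7/8,-55/64 | -27/32,-13/16,-3/4,-1/2,0 } so -109/128
val(RBRRBRRBR) = { -1,-7/8,-55/64 | -109/128,-27/32,-13/16,-3/4,-1/2,0 } so -219/256
val(RBRRBRRBRB) = { -1,-7/8,-55/64,-219/256 | -109/128,-27/32,-13/16,-3/4,-1/2,0 } so -437/512
val(RBRRBRRBRBR) = { -1,-7/8,-55/64,-219/256 | -437/512,-109/128,-27/32,-13/16,-3/4,-1/2,0 } so -875/1024
val(RBRRBRRBRBRR) = { -1,-7/8,-55/64,-219/256 | -875/1024,-437/512,-109/128,-27/32,-13/16,-3/4,-1/2,0 } so -1751/2048
val(RBRRBRRBRBRRB) = { -1,-7/8,-55/64,-219/256,-1751/2048 | -875/1024,-437/512,-109/128,-27/32,-13/16,-3/4,-1/2,0 } so -3501/4096
val(RBRRBRRBRBRRBR) = { -1,-7/8,-55/64,-219/256,-1751/2048 | -3501/4096,-875/1024,-437/512,-109/128,-27/32,-13/16,-3/4,-1/2,0 } so -7003/8192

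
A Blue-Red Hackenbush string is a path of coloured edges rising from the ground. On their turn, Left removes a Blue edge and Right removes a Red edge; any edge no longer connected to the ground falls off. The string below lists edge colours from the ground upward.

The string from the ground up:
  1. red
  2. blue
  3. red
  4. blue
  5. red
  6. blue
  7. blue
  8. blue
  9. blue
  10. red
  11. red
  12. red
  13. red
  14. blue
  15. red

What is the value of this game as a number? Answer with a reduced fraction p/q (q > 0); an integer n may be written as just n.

-10363/16384

Recurse on prefixes of the 15-edge string red blue red blue red blue blue blue blue red red red red blue red:
r: Left { none }, Right { 0 } gives simplest -1
rb: Left { -1 }, Right { 0 } gives simplest -1/2
rbr: Left { -1 }, Right { -1/2,0 } gives simplest -3/4
rbrb: Left { -1,-3/4 }, Right { -1/2,0 } gives simplest -5/8
rbrbr: Left { -1,-3/4 }, Right { -5/8,-1/2,0 } gives simplest -11/16
rbrbrb: Left { -1,-3/4,-11/16 }, Right { -5/8,-1/2,0 } gives simplest -21/32
rbrbrbb: Left { -1,-3/4,-11/16,-21/32 }, Right { -5/8,-1/2,0 } gives simplest -41/64
rbrbrbbb: Left { -1,-3/4,-11/16,-21/32,-41/64 }, Right { -5/8,-1/2,0 } gives simplest -81/128
rbrbrbbbb: Left { -1,-3/4,-11/16,-21/32,-41/64,-81/128 }, Right { -5/8,-1/2,0 } gives simplest -161/256
rbrbrbbbbr: Left { -1,-3/4,-11/16,-21/32,-41/64,-81/128 }, Right { -161/256,-5/8,-1/2,0 } gives simplest -323/512
rbrbrbbbbrr: Left { -1,-3/4,-11/16,-21/32,-41/64,-81/128 }, Right { -323/512,-161/256,-5/8,-1/2,0 } gives simplest -647/1024
rbrbrbbbbrrr: Left { -1,-3/4,-11/16,-21/32,-41/64,-81/128 }, Right { -647/1024,-323/512,-161/256,-5/8,-1/2,0 } gives simplest -1295/2048
rbrbrbbbbrrrr: Left { -1,-3/4,-11/16,-21/32,-41/64,-81/128 }, Right { -1295/2048,-647/1024,-323/512,-161/256,-5/8,-1/2,0 } gives simplest -2591/4096
rbrbrbbbbrrrrb: Left { -1,-3/4,-11/16,-21/32,-41/64,-81/128,-2591/4096 }, Right { -1295/2048,-647/1024,-323/512,-161/256,-5/8,-1/2,0 } gives simplest -5181/8192
rbrbrbbbbrrrrbr: Left { -1,-3/4,-11/16,-21/32,-41/64,-81/128,-2591/4096 }, Right { -5181/8192,-1295/2048,-647/1024,-323/512,-161/256,-5/8,-1/2,0 } gives simplest -10363/16384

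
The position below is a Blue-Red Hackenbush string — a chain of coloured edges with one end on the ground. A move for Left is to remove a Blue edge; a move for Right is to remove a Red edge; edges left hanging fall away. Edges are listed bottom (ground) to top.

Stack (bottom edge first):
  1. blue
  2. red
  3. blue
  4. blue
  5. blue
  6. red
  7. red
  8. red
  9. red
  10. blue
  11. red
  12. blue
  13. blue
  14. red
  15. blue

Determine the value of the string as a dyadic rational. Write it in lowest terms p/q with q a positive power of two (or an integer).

Build g(s[:k]) for k = 1..15, string s = blue red blue blue blue red red red red blue red blue blue red blue.
b: Left { 0 }, Right { none } -> simplest 1
br: Left { 0 }, Right { 1 } -> simplest 1/2
brb: Left { 0,1/2 }, Right { 1 } -> simplest 3/4
brbb: Left { 0,1/2,3/4 }, Right { 1 } -> simplest 7/8
brbbb: Left { 0,1/2,3/4,7/8 }, Right { 1 } -> simplest 15/16
brbbbr: Left { 0,1/2,3/4,7/8 }, Right { 15/16,1 } -> simplest 29/32
brbbbrr: Left { 0,1/2,3/4,7/8 }, Right { 29/32,15/16,1 } -> simplest 57/64
brbbbrrr: Left { 0,1/2,3/4,7/8 }, Right { 57/64,29/32,15/16,1 } -> simplest 113/128
brbbbrrrr: Left { 0,1/2,3/4,7/8 }, Right { 113/128,57/64,29/32,15/16,1 } -> simplest 225/256
brbbbrrrrb: Left { 0,1/2,3/4,7/8,225/256 }, Right { 113/128,57/64,29/32,15/16,1 } -> simplest 451/512
brbbbrrrrbr: Left { 0,1/2,3/4,7/8,225/256 }, Right { 451/512,113/128,57/64,29/32,15/16,1 } -> simplest 901/1024
brbbbrrrrbrb: Left { 0,1/2,3/4,7/8,225/256,901/1024 }, Right { 451/512,113/128,57/64,29/32,15/16,1 } -> simplest 1803/2048
brbbbrrrrbrbb: Left { 0,1/2,3/4,7/8,225/256,901/1024,1803/2048 }, Right { 451/512,113/128,57/64,29/32,15/16,1 } -> simplest 3607/4096
brbbbrrrrbrbbr: Left { 0,1/2,3/4,7/8,225/256,901/1024,1803/2048 }, Right { 3607/4096,451/512,113/128,57/64,29/32,15/16,1 } -> simplest 7213/8192
brbbbrrrrbrbbrb: Left { 0,1/2,3/4,7/8,225/256,901/1024,1803/2048,7213/8192 }, Right { 3607/4096,451/512,113/128,57/64,29/32,15/16,1 } -> simplest 14427/16384

14427/16384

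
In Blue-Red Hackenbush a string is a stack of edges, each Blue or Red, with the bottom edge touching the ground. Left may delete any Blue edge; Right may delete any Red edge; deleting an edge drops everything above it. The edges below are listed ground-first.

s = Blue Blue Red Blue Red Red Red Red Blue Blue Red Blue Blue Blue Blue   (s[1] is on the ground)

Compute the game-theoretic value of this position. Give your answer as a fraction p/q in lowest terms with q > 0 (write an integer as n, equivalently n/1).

12511/8192

Prefix values for Blue Blue Red Blue Red Red Red Red Blue Blue Red Blue Blue Blue Blue via {L|R} + simplicity:
1 of 15 · B · max L 0 · min R +∞ so 1
2 of 15 · BB · max L 1 · min R +∞ so 2
3 of 15 · BBR · max L 1 · min R 2 so 3/2
4 of 15 · BBRB · max L 3/2 · min R 2 so 7/4
5 of 15 · BBRBR · max L 3/2 · min R 7/4 so 13/8
6 of 15 · BBRBRR · max L 3/2 · min R 13/8 so 25/16
7 of 15 · BBRBRRR · max L 3/2 · min R 25/16 so 49/32
8 of 15 · BBRBRRRR · max L 3/2 · min R 49/32 so 97/64
9 of 15 · BBRBRRRRB · max L 97/64 · min R 49/32 so 195/128
10 of 15 · BBRBRRRRBB · max L 195/128 · min R 49/32 so 391/256
11 of 15 · BBRBRRRRBBR · max L 195/128 · min R 391/256 so 781/512
12 of 15 · BBRBRRRRBBRB · max L 781/512 · min R 391/256 so 1563/1024
13 of 15 · BBRBRRRRBBRBB · max L 1563/1024 · min R 391/256 so 3127/2048
14 of 15 · BBRBRRRRBBRBBB · max L 3127/2048 · min R 391/256 so 6255/4096
15 of 15 · BBRBRRRRBBRBBBB · max L 6255/4096 · min R 391/256 so 12511/8192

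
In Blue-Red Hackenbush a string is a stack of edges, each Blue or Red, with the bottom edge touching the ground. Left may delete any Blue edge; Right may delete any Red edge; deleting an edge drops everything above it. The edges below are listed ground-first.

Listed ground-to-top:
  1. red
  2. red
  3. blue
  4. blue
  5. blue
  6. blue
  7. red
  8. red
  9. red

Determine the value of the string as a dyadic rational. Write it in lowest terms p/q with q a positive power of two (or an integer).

g(r) = { ∅ | 0 } = -1
g(rr) = { ∅ | -1, 0 } = -2
g(rrb) = { -2 | -1, 0 } = -3/2
g(rrbb) = { -2, -3/2 | -1, 0 } = -5/4
g(rrbbb) = { -2, -3/2, -5/4 | -1, 0 } = -9/8
g(rrbbbb) = { -2, -3/2, -5/4, -9/8 | -1, 0 } = -17/16
g(rrbbbbr) = { -2, -3/2, -5/4, -9/8 | -17/16, -1, 0 } = -35/32
g(rrbbbbrr) = { -2, -3/2, -5/4, -9/8 | -35/32, -17/16, -1, 0 } = -71/64
g(rrbbbbrrr) = { -2, -3/2, -5/4, -9/8 | -71/64, -35/32, -17/16, -1, 0 } = -143/128

-143/128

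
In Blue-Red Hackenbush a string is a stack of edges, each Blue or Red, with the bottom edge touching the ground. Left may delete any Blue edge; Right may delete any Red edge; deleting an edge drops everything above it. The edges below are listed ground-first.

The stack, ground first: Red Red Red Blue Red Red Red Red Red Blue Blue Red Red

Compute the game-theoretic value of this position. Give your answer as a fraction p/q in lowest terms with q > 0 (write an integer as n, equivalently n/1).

-3047/1024

g(R) = {  | 0 } => -1
g(RR) = {  | -1 0 } => -2
g(RRR) = {  | -2 -1 0 } => -3
g(RRRB) = { -3 | -2 -1 0 } => -5/2
g(RRRBR) = { -3 | -5/2 -2 -1 0 } => -11/4
g(RRRBRR) = { -3 | -11/4 -5/2 -2 -1 0 } => -23/8
g(RRRBRRR) = { -3 | -23/8 -11/4 -5/2 -2 -1 0 } => -47/16
g(RRRBRRRR) = { -3 | -47/16 -23/8 -11/4 -5/2 -2 -1 0 } => -95/32
g(RRRBRRRRR) = { -3 | -95/32 -47/16 -23/8 -11/4 -5/2 -2 -1 0 } => -191/64
g(RRRBRRRRRB) = { -3 -191/64 | -95/32 -47/16 -23/8 -11/4 -5/2 -2 -1 0 } => -381/128
g(RRRBRRRRRBB) = { -3 -191/64 -381/128 | -95/32 -47/16 -23/8 -11/4 -5/2 -2 -1 0 } => -761/256
g(RRRBRRRRRBBR) = { -3 -191/64 -381/128 | -761/256 -95/32 -47/16 -23/8 -11/4 -5/2 -2 -1 0 } => -1523/512
g(RRRBRRRRRBBRR) = { -3 -191/64 -381/128 | -1523/512 -761/256 -95/32 -47/16 -23/8 -11/4 -5/2 -2 -1 0 } => -3047/1024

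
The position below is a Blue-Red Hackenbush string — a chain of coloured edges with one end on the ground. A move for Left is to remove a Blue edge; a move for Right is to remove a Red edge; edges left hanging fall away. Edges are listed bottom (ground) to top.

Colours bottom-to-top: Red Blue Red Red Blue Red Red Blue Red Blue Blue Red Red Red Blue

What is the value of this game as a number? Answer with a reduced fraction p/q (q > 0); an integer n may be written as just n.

Prefix values for Red Blue Red Red Blue Red Red Blue Red Blue Blue Red Red Red Blue via {L|R} + simplicity:
value_1 [R]  L=[(no moves)]  R=[0]  gives -1
value_2 [RB]  L=[-1]  R=[0]  gives -1/2
value_3 [RBR]  L=[-1]  R=[-1/2; 0]  gives -3/4
value_4 [RBRR]  L=[-1]  R=[-3/4; -1/2; 0]  gives -7/8
value_5 [RBRRB]  L=[-1; -7/8]  R=[-3/4; -1/2; 0]  gives -13/16
value_6 [RBRRBR]  L=[-1; -7/8]  R=[-13/16; -3/4; -1/2; 0]  gives -27/32
value_7 [RBRRBRR]  L=[-1; -7/8]  R=[-27/32; -13/16; -3/4; -1/2; 0]  gives -55/64
value_8 [RBRRBRRB]  L=[-1; -7/8; -55/64]  R=[-27/32; -13/16; -3/4; -1/2; 0]  gives -109/128
value_9 [RBRRBRRBR]  L=[-1; -7/8; -55/64]  R=[-109/128; -27/32; -13/16; -3/4; -1/2; 0]  gives -219/256
value_10 [RBRRBRRBRB]  L=[-1; -7/8; -55/64; -219/256]  R=[-109/128; -27/32; -13/16; -3/4; -1/2; 0]  gives -437/512
value_11 [RBRRBRRBRBB]  L=[-1; -7/8; -55/64; -219/256; -437/512]  R=[-109/128; -27/32; -13/16; -3/4; -1/2; 0]  gives -873/1024
value_12 [RBRRBRRBRBBR]  L=[-1; -7/8; -55/64; -219/256; -437/512]  R=[-873/1024; -109/128; -27/32; -13/16; -3/4; -1/2; 0]  gives -1747/2048
value_13 [RBRRBRRBRBBRR]  L=[-1; -7/8; -55/64; -219/256; -437/512]  R=[-1747/2048; -873/1024; -109/128; -27/32; -13/16; -3/4; -1/2; 0]  gives -3495/4096
value_14 [RBRRBRRBRBBRRR]  L=[-1; -7/8; -55/64; -219/256; -437/512]  R=[-3495/4096; -1747/2048; -873/1024; -109/128; -27/32; -13/16; -3/4; -1/2; 0]  gives -6991/8192
value_15 [RBRRBRRBRBBRRRB]  L=[-1; -7/8; -55/64; -219/256; -437/512; -6991/8192]  R=[-3495/4096; -1747/2048; -873/1024; -109/128; -27/32; -13/16; -3/4; -1/2; 0]  gives -13981/16384

-13981/16384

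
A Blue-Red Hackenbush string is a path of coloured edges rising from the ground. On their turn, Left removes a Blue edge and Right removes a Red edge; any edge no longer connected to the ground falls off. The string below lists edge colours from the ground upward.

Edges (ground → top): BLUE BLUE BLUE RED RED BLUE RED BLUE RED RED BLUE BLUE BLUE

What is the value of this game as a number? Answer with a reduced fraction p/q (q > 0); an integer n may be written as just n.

Build g(s[:k]) for k = 1..13, string s = BLUE BLUE BLUE RED RED BLUE RED BLUE RED RED BLUE BLUE BLUE.
g_1 [B]  L=[0]  R=[]  => 1
g_2 [BB]  L=[0 1]  R=[]  => 2
g_3 [BBB]  L=[0 1 2]  R=[]  => 3
g_4 [BBBR]  L=[0 1 2]  R=[3]  => 5/2
g_5 [BBBRR]  L=[0 1 2]  R=[5/2 3]  => 9/4
g_6 [BBBRRB]  L=[0 1 2 9/4]  R=[5/2 3]  => 19/8
g_7 [BBBRRBR]  L=[0 1 2 9/4]  R=[19/8 5/2 3]  => 37/16
g_8 [BBBRRBRB]  L=[0 1 2 9/4 37/16]  R=[19/8 5/2 3]  => 75/32
g_9 [BBBRRBRBR]  L=[0 1 2 9/4 37/16]  R=[75/32 19/8 5/2 3]  => 149/64
g_10 [BBBRRBRBRR]  L=[0 1 2 9/4 37/16]  R=[149/64 75/32 19/8 5/2 3]  => 297/128
g_11 [BBBRRBRBRRB]  L=[0 1 2 9/4 37/16 297/128]  R=[149/64 75/32 19/8 5/2 3]  => 595/256
g_12 [BBBRRBRBRRBB]  L=[0 1 2 9/4 37/16 297/128 595/256]  R=[149/64 75/32 19/8 5/2 3]  => 1191/512
g_13 [BBBRRBRBRRBBB]  L=[0 1 2 9/4 37/16 297/128 595/256 1191/512]  R=[149/64 75/32 19/8 5/2 3]  => 2383/1024

2383/1024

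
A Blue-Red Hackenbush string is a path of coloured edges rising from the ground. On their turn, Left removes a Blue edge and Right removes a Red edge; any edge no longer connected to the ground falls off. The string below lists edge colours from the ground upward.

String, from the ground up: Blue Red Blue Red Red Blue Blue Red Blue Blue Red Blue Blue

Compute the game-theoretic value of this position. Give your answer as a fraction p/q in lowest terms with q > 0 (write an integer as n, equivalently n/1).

val(B) = { 0 | · } => 1
val(BR) = { 0 | 1 } => 1/2
val(BRB) = { 0, 1/2 | 1 } => 3/4
val(BRBR) = { 0, 1/2 | 3/4, 1 } => 5/8
val(BRBRR) = { 0, 1/2 | 5/8, 3/4, 1 } => 9/16
val(BRBRRB) = { 0, 1/2, 9/16 | 5/8, 3/4, 1 } => 19/32
val(BRBRRBB) = { 0, 1/2, 9/16, 19/32 | 5/8, 3/4, 1 } => 39/64
val(BRBRRBBR) = { 0, 1/2, 9/16, 19/32 | 39/64, 5/8, 3/4, 1 } => 77/128
val(BRBRRBBRB) = { 0, 1/2, 9/16, 19/32, 77/128 | 39/64, 5/8, 3/4, 1 } => 155/256
val(BRBRRBBRBB) = { 0, 1/2, 9/16, 19/32, 77/128, 155/256 | 39/64, 5/8, 3/4, 1 } => 311/512
val(BRBRRBBRBBR) = { 0, 1/2, 9/16, 19/32, 77/128, 155/256 | 311/512, 39/64, 5/8, 3/4, 1 } => 621/1024
val(BRBRRBBRBBRB) = { 0, 1/2, 9/16, 19/32, 77/128, 155/256, 621/1024 | 311/512, 39/64, 5/8, 3/4, 1 } => 1243/2048
val(BRBRRBBRBBRBB) = { 0, 1/2, 9/16, 19/32, 77/128, 155/256, 621/1024, 1243/2048 | 311/512, 39/64, 5/8, 3/4, 1 } => 2487/4096

2487/4096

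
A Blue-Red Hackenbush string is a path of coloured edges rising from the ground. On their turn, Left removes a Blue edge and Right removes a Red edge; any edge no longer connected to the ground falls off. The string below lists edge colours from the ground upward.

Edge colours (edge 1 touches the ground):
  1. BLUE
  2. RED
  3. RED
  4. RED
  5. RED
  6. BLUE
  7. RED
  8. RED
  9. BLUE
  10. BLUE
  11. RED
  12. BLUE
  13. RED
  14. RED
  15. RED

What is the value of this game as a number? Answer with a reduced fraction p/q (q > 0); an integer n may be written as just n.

Prefix values for BLUE RED RED RED RED BLUE RED RED BLUE BLUE RED BLUE RED RED RED via {L|R} + simplicity:
val_1 [B]  L=[0]  R=[—]  ⇒ 1
val_2 [BR]  L=[0]  R=[1]  ⇒ 1/2
val_3 [BRR]  L=[0]  R=[1/2 1]  ⇒ 1/4
val_4 [BRRR]  L=[0]  R=[1/4 1/2 1]  ⇒ 1/8
val_5 [BRRRR]  L=[0]  R=[1/8 1/4 1/2 1]  ⇒ 1/16
val_6 [BRRRRB]  L=[0 1/16]  R=[1/8 1/4 1/2 1]  ⇒ 3/32
val_7 [BRRRRBR]  L=[0 1/16]  R=[3/32 1/8 1/4 1/2 1]  ⇒ 5/64
val_8 [BRRRRBRR]  L=[0 1/16]  R=[5/64 3/32 1/8 1/4 1/2 1]  ⇒ 9/128
val_9 [BRRRRBRRB]  L=[0 1/16 9/128]  R=[5/64 3/32 1/8 1/4 1/2 1]  ⇒ 19/256
val_10 [BRRRRBRRBB]  L=[0 1/16 9/128 19/256]  R=[5/64 3/32 1/8 1/4 1/2 1]  ⇒ 39/512
val_11 [BRRRRBRRBBR]  L=[0 1/16 9/128 19/256]  R=[39/512 5/64 3/32 1/8 1/4 1/2 1]  ⇒ 77/1024
val_12 [BRRRRBRRBBRB]  L=[0 1/16 9/128 19/256 77/1024]  R=[39/512 5/64 3/32 1/8 1/4 1/2 1]  ⇒ 155/2048
val_13 [BRRRRBRRBBRBR]  L=[0 1/16 9/128 19/256 77/1024]  R=[155/2048 39/512 5/64 3/32 1/8 1/4 1/2 1]  ⇒ 309/4096
val_14 [BRRRRBRRBBRBRR]  L=[0 1/16 9/128 19/256 77/1024]  R=[309/4096 155/2048 39/512 5/64 3/32 1/8 1/4 1/2 1]  ⇒ 617/8192
val_15 [BRRRRBRRBBRBRRR]  L=[0 1/16 9/128 19/256 77/1024]  R=[617/8192 309/4096 155/2048 39/512 5/64 3/32 1/8 1/4 1/2 1]  ⇒ 1233/16384

1233/16384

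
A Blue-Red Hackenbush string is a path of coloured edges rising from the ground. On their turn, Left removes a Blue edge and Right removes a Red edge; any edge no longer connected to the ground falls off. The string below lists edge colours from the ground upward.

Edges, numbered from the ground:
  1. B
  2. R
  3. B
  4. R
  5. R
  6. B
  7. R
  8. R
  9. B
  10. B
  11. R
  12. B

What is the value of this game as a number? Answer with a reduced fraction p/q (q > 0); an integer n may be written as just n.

1179/2048

edge 1 of 12 (B): { 0 |  } — 1
edge 2 of 12 (R): { 0 | 1 } — 1/2
edge 3 of 12 (B): { 0; 1/2 | 1 } — 3/4
edge 4 of 12 (R): { 0; 1/2 | 3/4; 1 } — 5/8
edge 5 of 12 (R): { 0; 1/2 | 5/8; 3/4; 1 } — 9/16
edge 6 of 12 (B): { 0; 1/2; 9/16 | 5/8; 3/4; 1 } — 19/32
edge 7 of 12 (R): { 0; 1/2; 9/16 | 19/32; 5/8; 3/4; 1 } — 37/64
edge 8 of 12 (R): { 0; 1/2; 9/16 | 37/64; 19/32; 5/8; 3/4; 1 } — 73/128
edge 9 of 12 (B): { 0; 1/2; 9/16; 73/128 | 37/64; 19/32; 5/8; 3/4; 1 } — 147/256
edge 10 of 12 (B): { 0; 1/2; 9/16; 73/128; 147/256 | 37/64; 19/32; 5/8; 3/4; 1 } — 295/512
edge 11 of 12 (R): { 0; 1/2; 9/16; 73/128; 147/256 | 295/512; 37/64; 19/32; 5/8; 3/4; 1 } — 589/1024
edge 12 of 12 (B): { 0; 1/2; 9/16; 73/128; 147/256; 589/1024 | 295/512; 37/64; 19/32; 5/8; 3/4; 1 } — 1179/2048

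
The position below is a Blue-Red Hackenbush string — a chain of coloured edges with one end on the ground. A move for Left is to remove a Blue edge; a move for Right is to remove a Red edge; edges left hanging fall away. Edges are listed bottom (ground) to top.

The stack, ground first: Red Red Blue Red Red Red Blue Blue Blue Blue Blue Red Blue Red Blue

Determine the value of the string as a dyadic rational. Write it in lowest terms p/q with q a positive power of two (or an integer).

-15381/8192

1 of 15 · R · max L −∞ · min R 0 => -1
2 of 15 · RR · max L −∞ · min R -1 => -2
3 of 15 · RRB · max L -2 · min R -1 => -3/2
4 of 15 · RRBR · max L -2 · min R -3/2 => -7/4
5 of 15 · RRBRR · max L -2 · min R -7/4 => -15/8
6 of 15 · RRBRRR · max L -2 · min R -15/8 => -31/16
7 of 15 · RRBRRRB · max L -31/16 · min R -15/8 => -61/32
8 of 15 · RRBRRRBB · max L -61/32 · min R -15/8 => -121/64
9 of 15 · RRBRRRBBB · max L -121/64 · min R -15/8 => -241/128
10 of 15 · RRBRRRBBBB · max L -241/128 · min R -15/8 => -481/256
11 of 15 · RRBRRRBBBBB · max L -481/256 · min R -15/8 => -961/512
12 of 15 · RRBRRRBBBBBR · max L -481/256 · min R -961/512 => -1923/1024
13 of 15 · RRBRRRBBBBBRB · max L -1923/1024 · min R -961/512 => -3845/2048
14 of 15 · RRBRRRBBBBBRBR · max L -1923/1024 · min R -3845/2048 => -7691/4096
15 of 15 · RRBRRRBBBBBRBRB · max L -7691/4096 · min R -3845/2048 => -15381/8192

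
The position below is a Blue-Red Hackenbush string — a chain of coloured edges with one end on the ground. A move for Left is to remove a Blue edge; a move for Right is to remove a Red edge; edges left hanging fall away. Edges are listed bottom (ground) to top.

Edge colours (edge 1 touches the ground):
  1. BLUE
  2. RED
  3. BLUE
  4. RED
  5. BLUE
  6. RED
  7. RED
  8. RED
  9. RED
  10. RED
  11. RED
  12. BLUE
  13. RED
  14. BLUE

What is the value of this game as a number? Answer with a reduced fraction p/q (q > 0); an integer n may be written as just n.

Build value(s[:k]) for k = 1..14, string s = BLUE RED BLUE RED BLUE RED RED RED RED RED RED BLUE RED BLUE.
step 1: add BLUE to get B; options L={ 0 } R={ — } -> 1
step 2: add RED to get BR; options L={ 0 } R={ 1 } -> 1/2
step 3: add BLUE to get BRB; options L={ 0,1/2 } R={ 1 } -> 3/4
step 4: add RED to get BRBR; options L={ 0,1/2 } R={ 3/4,1 } -> 5/8
step 5: add BLUE to get BRBRB; options L={ 0,1/2,5/8 } R={ 3/4,1 } -> 11/16
step 6: add RED to get BRBRBR; options L={ 0,1/2,5/8 } R={ 11/16,3/4,1 } -> 21/32
step 7: add RED to get BRBRBRR; options L={ 0,1/2,5/8 } R={ 21/32,11/16,3/4,1 } -> 41/64
step 8: add RED to get BRBRBRRR; options L={ 0,1/2,5/8 } R={ 41/64,21/32,11/16,3/4,1 } -> 81/128
step 9: add RED to get BRBRBRRRR; options L={ 0,1/2,5/8 } R={ 81/128,41/64,21/32,11/16,3/4,1 } -> 161/256
step 10: add RED to get BRBRBRRRRR; options L={ 0,1/2,5/8 } R={ 161/256,81/128,41/64,21/32,11/16,3/4,1 } -> 321/512
step 11: add RED to get BRBRBRRRRRR; options L={ 0,1/2,5/8 } R={ 321/512,161/256,81/128,41/64,21/32,11/16,3/4,1 } -> 641/1024
step 12: add BLUE to get BRBRBRRRRRRB; options L={ 0,1/2,5/8,641/1024 } R={ 321/512,161/256,81/128,41/64,21/32,11/16,3/4,1 } -> 1283/2048
step 13: add RED to get BRBRBRRRRRRBR; options L={ 0,1/2,5/8,641/1024 } R={ 1283/2048,321/512,161/256,81/128,41/64,21/32,11/16,3/4,1 } -> 2565/4096
step 14: add BLUE to get BRBRBRRRRRRBRB; options L={ 0,1/2,5/8,641/1024,2565/4096 } R={ 1283/2048,321/512,161/256,81/128,41/64,21/32,11/16,3/4,1 } -> 5131/8192

5131/8192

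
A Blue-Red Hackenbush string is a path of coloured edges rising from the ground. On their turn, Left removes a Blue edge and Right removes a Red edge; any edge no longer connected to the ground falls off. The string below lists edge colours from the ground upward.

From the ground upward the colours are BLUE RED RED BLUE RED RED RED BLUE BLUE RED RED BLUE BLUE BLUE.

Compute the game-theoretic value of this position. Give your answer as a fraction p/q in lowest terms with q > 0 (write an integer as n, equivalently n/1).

2255/8192

Recurse on prefixes of the 14-edge string BLUE RED RED BLUE RED RED RED BLUE BLUE RED RED BLUE BLUE BLUE:
edge 1 of 14 (BLUE): { 0 | none } so 1
edge 2 of 14 (RED): { 0 | 1 } so 1/2
edge 3 of 14 (RED): { 0 | 1/2; 1 } so 1/4
edge 4 of 14 (BLUE): { 0; 1/4 | 1/2; 1 } so 3/8
edge 5 of 14 (RED): { 0; 1/4 | 3/8; 1/2; 1 } so 5/16
edge 6 of 14 (RED): { 0; 1/4 | 5/16; 3/8; 1/2; 1 } so 9/32
edge 7 of 14 (RED): { 0; 1/4 | 9/32; 5/16; 3/8; 1/2; 1 } so 17/64
edge 8 of 14 (BLUE): { 0; 1/4; 17/64 | 9/32; 5/16; 3/8; 1/2; 1 } so 35/128
edge 9 of 14 (BLUE): { 0; 1/4; 17/64; 35/128 | 9/32; 5/16; 3/8; 1/2; 1 } so 71/256
edge 10 of 14 (RED): { 0; 1/4; 17/64; 35/128 | 71/256; 9/32; 5/16; 3/8; 1/2; 1 } so 141/512
edge 11 of 14 (RED): { 0; 1/4; 17/64; 35/128 | 141/512; 71/256; 9/32; 5/16; 3/8; 1/2; 1 } so 281/1024
edge 12 of 14 (BLUE): { 0; 1/4; 17/64; 35/128; 281/1024 | 141/512; 71/256; 9/32; 5/16; 3/8; 1/2; 1 } so 563/2048
edge 13 of 14 (BLUE): { 0; 1/4; 17/64; 35/128; 281/1024; 563/2048 | 141/512; 71/256; 9/32; 5/16; 3/8; 1/2; 1 } so 1127/4096
edge 14 of 14 (BLUE): { 0; 1/4; 17/64; 35/128; 281/1024; 563/2048; 1127/4096 | 141/512; 71/256; 9/32; 5/16; 3/8; 1/2; 1 } so 2255/8192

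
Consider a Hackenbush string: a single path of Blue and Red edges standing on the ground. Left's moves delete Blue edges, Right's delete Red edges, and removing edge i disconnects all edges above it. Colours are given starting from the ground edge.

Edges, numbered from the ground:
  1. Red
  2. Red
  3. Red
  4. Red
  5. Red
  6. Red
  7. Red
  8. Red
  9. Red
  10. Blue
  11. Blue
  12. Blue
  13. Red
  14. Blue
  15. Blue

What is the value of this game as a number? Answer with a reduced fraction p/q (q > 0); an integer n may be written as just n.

-521/64

val_1 [R]  L=[·]  R=[0]  → -1
val_2 [RR]  L=[·]  R=[-1, 0]  → -2
val_3 [RRR]  L=[·]  R=[-2, -1, 0]  → -3
val_4 [RRRR]  L=[·]  R=[-3, -2, -1, 0]  → -4
val_5 [RRRRR]  L=[·]  R=[-4, -3, -2, -1, 0]  → -5
val_6 [RRRRRR]  L=[·]  R=[-5, -4, -3, -2, -1, 0]  → -6
val_7 [RRRRRRR]  L=[·]  R=[-6, -5, -4, -3, -2, -1, 0]  → -7
val_8 [RRRRRRRR]  L=[·]  R=[-7, -6, -5, -4, -3, -2, -1, 0]  → -8
val_9 [RRRRRRRRR]  L=[·]  R=[-8, -7, -6, -5, -4, -3, -2, -1, 0]  → -9
val_10 [RRRRRRRRRB]  L=[-9]  R=[-8, -7, -6, -5, -4, -3, -2, -1, 0]  → -17/2
val_11 [RRRRRRRRRBB]  L=[-9, -17/2]  R=[-8, -7, -6, -5, -4, -3, -2, -1, 0]  → -33/4
val_12 [RRRRRRRRRBBB]  L=[-9, -17/2, -33/4]  R=[-8, -7, -6, -5, -4, -3, -2, -1, 0]  → -65/8
val_13 [RRRRRRRRRBBBR]  L=[-9, -17/2, -33/4]  R=[-65/8, -8, -7, -6, -5, -4, -3, -2, -1, 0]  → -131/16
val_14 [RRRRRRRRRBBBRB]  L=[-9, -17/2, -33/4, -131/16]  R=[-65/8, -8, -7, -6, -5, -4, -3, -2, -1, 0]  → -261/32
val_15 [RRRRRRRRRBBBRBB]  L=[-9, -17/2, -33/4, -131/16, -261/32]  R=[-65/8, -8, -7, -6, -5, -4, -3, -2, -1, 0]  → -521/64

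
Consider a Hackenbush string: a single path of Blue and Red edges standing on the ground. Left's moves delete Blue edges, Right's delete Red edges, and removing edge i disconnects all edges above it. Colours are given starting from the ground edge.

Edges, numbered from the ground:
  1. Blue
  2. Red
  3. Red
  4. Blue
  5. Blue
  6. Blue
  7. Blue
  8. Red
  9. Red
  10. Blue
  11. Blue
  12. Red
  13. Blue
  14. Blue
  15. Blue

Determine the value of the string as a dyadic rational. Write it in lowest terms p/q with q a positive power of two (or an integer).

7791/16384

G(B) = { 0 | — } → 1
G(BR) = { 0 | 1 } → 1/2
G(BRR) = { 0 | 1/2 1 } → 1/4
G(BRRB) = { 0 1/4 | 1/2 1 } → 3/8
G(BRRBB) = { 0 1/4 3/8 | 1/2 1 } → 7/16
G(BRRBBB) = { 0 1/4 3/8 7/16 | 1/2 1 } → 15/32
G(BRRBBBB) = { 0 1/4 3/8 7/16 15/32 | 1/2 1 } → 31/64
G(BRRBBBBR) = { 0 1/4 3/8 7/16 15/32 | 31/64 1/2 1 } → 61/128
G(BRRBBBBRR) = { 0 1/4 3/8 7/16 15/32 | 61/128 31/64 1/2 1 } → 121/256
G(BRRBBBBRRB) = { 0 1/4 3/8 7/16 15/32 121/256 | 61/128 31/64 1/2 1 } → 243/512
G(BRRBBBBRRBB) = { 0 1/4 3/8 7/16 15/32 121/256 243/512 | 61/128 31/64 1/2 1 } → 487/1024
G(BRRBBBBRRBBR) = { 0 1/4 3/8 7/16 15/32 121/256 243/512 | 487/1024 61/128 31/64 1/2 1 } → 973/2048
G(BRRBBBBRRBBRB) = { 0 1/4 3/8 7/16 15/32 121/256 243/512 973/2048 | 487/1024 61/128 31/64 1/2 1 } → 1947/4096
G(BRRBBBBRRBBRBB) = { 0 1/4 3/8 7/16 15/32 121/256 243/512 973/2048 1947/4096 | 487/1024 61/128 31/64 1/2 1 } → 3895/8192
G(BRRBBBBRRBBRBBB) = { 0 1/4 3/8 7/16 15/32 121/256 243/512 973/2048 1947/4096 3895/8192 | 487/1024 61/128 31/64 1/2 1 } → 7791/16384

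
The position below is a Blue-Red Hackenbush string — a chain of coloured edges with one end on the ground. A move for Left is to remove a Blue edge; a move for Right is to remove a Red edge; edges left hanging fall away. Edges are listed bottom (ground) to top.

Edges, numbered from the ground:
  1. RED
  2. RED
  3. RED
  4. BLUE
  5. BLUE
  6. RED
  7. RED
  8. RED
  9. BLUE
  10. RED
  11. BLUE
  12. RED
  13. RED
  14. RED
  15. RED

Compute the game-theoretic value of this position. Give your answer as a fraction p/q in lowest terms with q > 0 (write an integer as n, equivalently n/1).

Recurse on prefixes of the 15-edge string RED RED RED BLUE BLUE RED RED RED BLUE RED BLUE RED RED RED RED:
1 of 15 · R · max L −∞ · min R 0 -> -1
2 of 15 · RR · max L −∞ · min R -1 -> -2
3 of 15 · RRR · max L −∞ · min R -2 -> -3
4 of 15 · RRRB · max L -3 · min R -2 -> -5/2
5 of 15 · RRRBB · max L -5/2 · min R -2 -> -9/4
6 of 15 · RRRBBR · max L -5/2 · min R -9/4 -> -19/8
7 of 15 · RRRBBRR · max L -5/2 · min R -19/8 -> -39/16
8 of 15 · RRRBBRRR · max L -5/2 · min R -39/16 -> -79/32
9 of 15 · RRRBBRRRB · max L -79/32 · min R -39/16 -> -157/64
10 of 15 · RRRBBRRRBR · max L -79/32 · min R -157/64 -> -315/128
11 of 15 · RRRBBRRRBRB · max L -315/128 · min R -157/64 -> -629/256
12 of 15 · RRRBBRRRBRBR · max L -315/128 · min R -629/256 -> -1259/512
13 of 15 · RRRBBRRRBRBRR · max L -315/128 · min R -1259/512 -> -2519/1024
14 of 15 · RRRBBRRRBRBRRR · max L -315/128 · min R -2519/1024 -> -5039/2048
15 of 15 · RRRBBRRRBRBRRRR · max L -315/128 · min R -5039/2048 -> -10079/4096

-10079/4096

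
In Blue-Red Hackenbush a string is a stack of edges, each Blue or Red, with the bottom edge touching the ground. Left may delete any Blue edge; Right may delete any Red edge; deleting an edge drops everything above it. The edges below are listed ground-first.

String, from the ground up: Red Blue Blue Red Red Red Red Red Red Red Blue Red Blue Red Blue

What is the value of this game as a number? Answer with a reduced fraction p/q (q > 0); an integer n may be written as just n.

step 1: add Red to get R; options L={ ∅ } R={ 0 } = -1
step 2: add Blue to get RB; options L={ -1 } R={ 0 } = -1/2
step 3: add Blue to get RBB; options L={ -1, -1/2 } R={ 0 } = -1/4
step 4: add Red to get RBBR; options L={ -1, -1/2 } R={ -1/4, 0 } = -3/8
step 5: add Red to get RBBRR; options L={ -1, -1/2 } R={ -3/8, -1/4, 0 } = -7/16
step 6: add Red to get RBBRRR; options L={ -1, -1/2 } R={ -7/16, -3/8, -1/4, 0 } = -15/32
step 7: add Red to get RBBRRRR; options L={ -1, -1/2 } R={ -15/32, -7/16, -3/8, -1/4, 0 } = -31/64
step 8: add Red to get RBBRRRRR; options L={ -1, -1/2 } R={ -31/64, -15/32, -7/16, -3/8, -1/4, 0 } = -63/128
step 9: add Red to get RBBRRRRRR; options L={ -1, -1/2 } R={ -63/128, -31/64, -15/32, -7/16, -3/8, -1/4, 0 } = -127/256
step 10: add Red to get RBBRRRRRRR; options L={ -1, -1/2 } R={ -127/256, -63/128, -31/64, -15/32, -7/16, -3/8, -1/4, 0 } = -255/512
step 11: add Blue to get RBBRRRRRRRB; options L={ -1, -1/2, -255/512 } R={ -127/256, -63/128, -31/64, -15/32, -7/16, -3/8, -1/4, 0 } = -509/1024
step 12: add Red to get RBBRRRRRRRBR; options L={ -1, -1/2, -255/512 } R={ -509/1024, -127/256, -63/128, -31/64, -15/32, -7/16, -3/8, -1/4, 0 } = -1019/2048
step 13: add Blue to get RBBRRRRRRRBRB; options L={ -1, -1/2, -255/512, -1019/2048 } R={ -509/1024, -127/256, -63/128, -31/64, -15/32, -7/16, -3/8, -1/4, 0 } = -2037/4096
step 14: add Red to get RBBRRRRRRRBRBR; options L={ -1, -1/2, -255/512, -1019/2048 } R={ -2037/4096, -509/1024, -127/256, -63/128, -31/64, -15/32, -7/16, -3/8, -1/4, 0 } = -4075/8192
step 15: add Blue to get RBBRRRRRRRBRBRB; options L={ -1, -1/2, -255/512, -1019/2048, -4075/8192 } R={ -2037/4096, -509/1024, -127/256, -63/128, -31/64, -15/32, -7/16, -3/8, -1/4, 0 } = -8149/16384

-8149/16384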